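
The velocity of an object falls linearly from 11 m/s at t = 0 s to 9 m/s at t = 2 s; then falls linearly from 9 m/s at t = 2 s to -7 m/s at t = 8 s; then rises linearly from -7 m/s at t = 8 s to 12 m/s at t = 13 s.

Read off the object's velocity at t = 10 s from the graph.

0.6 m/s

On 8–13 s the graph is linear from -7 to 12 m/s: v(10) = -7 + (12 − -7)·(10 − 8)/(13 − 8) = 0.6 m/s.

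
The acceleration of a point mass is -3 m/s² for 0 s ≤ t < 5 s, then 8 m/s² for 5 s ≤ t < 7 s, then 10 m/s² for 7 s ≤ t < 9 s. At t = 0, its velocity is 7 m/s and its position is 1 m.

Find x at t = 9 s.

On each constant-a segment, Δv = aΔt and Δx = v₀Δt + ½aΔt²; chain segment to segment.
0–5 s: v starts 7 m/s; Δx = 7·5 + ½·-3·5² = -2.5 m; v ends -8 m/s.
5–7 s: v starts -8 m/s; Δx = -8·2 + ½·8·2² = 0 m; v ends 8 m/s.
7–9 s: v starts 8 m/s; Δx = 8·2 + ½·10·2² = 36 m; v ends 28 m/s.
x(9) = 1 + Σ Δx = 34.5 m.

34.5 m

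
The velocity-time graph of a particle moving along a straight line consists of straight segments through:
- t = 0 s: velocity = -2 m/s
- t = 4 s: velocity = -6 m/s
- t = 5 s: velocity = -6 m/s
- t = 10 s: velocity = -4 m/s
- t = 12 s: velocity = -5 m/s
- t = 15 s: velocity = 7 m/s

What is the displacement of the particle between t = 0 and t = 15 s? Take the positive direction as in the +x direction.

-53 m

Displacement is the signed area under the v-t curve.
0–4 s: ½(-2 + -6)(4) = -16 m
4–5 s: -6 × 1 = -6 m
5–10 s: ½(-6 + -4)(5) = -25 m
10–12 s: ½(-4 + -5)(2) = -9 m
12–15 s: ½(-5 + 7)(3) = 3 m
Net displacement = -53 m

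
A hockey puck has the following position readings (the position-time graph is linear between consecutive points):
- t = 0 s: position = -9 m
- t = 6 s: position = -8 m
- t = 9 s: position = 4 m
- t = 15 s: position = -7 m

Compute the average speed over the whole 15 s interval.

Average speed = (total path length)/(elapsed time); on a piecewise-linear x-t graph the path length is Σ|Δx|.
0–6 s: |Δx| = |-8 − -9| = 1 m
6–9 s: |Δx| = |4 − -8| = 12 m
9–15 s: |Δx| = |-7 − 4| = 11 m
Total path = 24 m; average speed = 24/15 = 1.6 m/s.

1.6 m/s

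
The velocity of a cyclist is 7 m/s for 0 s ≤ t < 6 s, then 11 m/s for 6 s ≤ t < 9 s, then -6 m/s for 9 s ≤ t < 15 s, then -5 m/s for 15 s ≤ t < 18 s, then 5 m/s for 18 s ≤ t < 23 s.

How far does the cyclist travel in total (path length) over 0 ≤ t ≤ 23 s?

151 m

Total distance travelled is ∫|v| dt — sum the magnitudes of each area piece.
0–6 s: |7| × 6 = 42 m
6–9 s: |11| × 3 = 33 m
9–15 s: |-6| × 6 = 36 m
15–18 s: |-5| × 3 = 15 m
18–23 s: |5| × 5 = 25 m
Total distance = 151 m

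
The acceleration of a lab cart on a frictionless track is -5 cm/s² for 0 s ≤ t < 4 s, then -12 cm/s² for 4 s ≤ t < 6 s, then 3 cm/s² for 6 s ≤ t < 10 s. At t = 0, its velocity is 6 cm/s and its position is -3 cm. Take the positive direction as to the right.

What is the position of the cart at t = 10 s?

On each constant-a segment, Δv = aΔt and Δx = v₀Δt + ½aΔt²; chain segment to segment.
0–4 s: v starts 6 cm/s; Δx = 6·4 + ½·-5·4² = -16 cm; v ends -14 cm/s.
4–6 s: v starts -14 cm/s; Δx = -14·2 + ½·-12·2² = -52 cm; v ends -38 cm/s.
6–10 s: v starts -38 cm/s; Δx = -38·4 + ½·3·4² = -128 cm; v ends -26 cm/s.
x(10) = -3 + Σ Δx = -199 cm.

-199 cm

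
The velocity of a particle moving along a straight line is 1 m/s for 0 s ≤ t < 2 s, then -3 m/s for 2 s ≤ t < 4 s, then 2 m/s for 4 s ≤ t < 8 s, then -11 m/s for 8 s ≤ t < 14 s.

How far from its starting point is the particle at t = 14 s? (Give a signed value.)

-62 m

Net displacement equals the area under the velocity-time graph (areas below the axis count negative).
0–2 s: 1 × 2 = 2 m
2–4 s: -3 × 2 = -6 m
4–8 s: 2 × 4 = 8 m
8–14 s: -11 × 6 = -66 m
Net displacement = -62 m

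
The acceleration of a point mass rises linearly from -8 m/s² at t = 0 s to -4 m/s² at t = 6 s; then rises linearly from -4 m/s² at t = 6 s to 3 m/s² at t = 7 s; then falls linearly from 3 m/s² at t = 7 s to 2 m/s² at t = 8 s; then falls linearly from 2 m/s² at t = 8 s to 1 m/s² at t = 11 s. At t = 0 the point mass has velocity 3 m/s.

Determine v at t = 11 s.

Δv equals the area under the a-t graph; then v = v₀ + Δv.
0–6 s: ½(-8 + -4)(6) = -36 m/s
6–7 s: ½(-4 + 3)(1) = -0.5 m/s
7–8 s: ½(3 + 2)(1) = 2.5 m/s
8–11 s: ½(2 + 1)(3) = 4.5 m/s
Δv = -29.5 m/s, so v(11) = 3 + (-29.5) = -26.5 m/s.

-26.5 m/s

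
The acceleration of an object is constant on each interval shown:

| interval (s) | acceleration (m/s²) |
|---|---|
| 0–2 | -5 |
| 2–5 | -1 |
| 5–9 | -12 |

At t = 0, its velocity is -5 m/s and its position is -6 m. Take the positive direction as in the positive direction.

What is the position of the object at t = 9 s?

On each constant-a segment, Δv = aΔt and Δx = v₀Δt + ½aΔt²; chain segment to segment.
0–2 s: v starts -5 m/s; Δx = -5·2 + ½·-5·2² = -20 m; v ends -15 m/s.
2–5 s: v starts -15 m/s; Δx = -15·3 + ½·-1·3² = -49.5 m; v ends -18 m/s.
5–9 s: v starts -18 m/s; Δx = -18·4 + ½·-12·4² = -168 m; v ends -66 m/s.
x(9) = -6 + Σ Δx = -243.5 m.

-243.5 m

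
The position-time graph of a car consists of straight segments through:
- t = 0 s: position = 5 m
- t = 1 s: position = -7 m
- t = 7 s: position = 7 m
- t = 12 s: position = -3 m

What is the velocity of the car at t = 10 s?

Velocity is the slope of the x-t graph on 7–12 s: (-3 − 7)/(12 − 7) = -2 m/s.

-2 m/s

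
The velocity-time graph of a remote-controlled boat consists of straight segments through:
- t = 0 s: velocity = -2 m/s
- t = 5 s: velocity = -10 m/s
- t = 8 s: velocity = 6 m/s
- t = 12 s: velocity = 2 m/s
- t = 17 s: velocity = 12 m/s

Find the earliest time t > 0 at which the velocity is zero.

t = 6.875 s

v changes sign on 5–8 s (from -10 to 6); the graph is linear there, so v = 0 at t = 5 + (10)·(8 − 5)/(6 − -10) = 6.875 s.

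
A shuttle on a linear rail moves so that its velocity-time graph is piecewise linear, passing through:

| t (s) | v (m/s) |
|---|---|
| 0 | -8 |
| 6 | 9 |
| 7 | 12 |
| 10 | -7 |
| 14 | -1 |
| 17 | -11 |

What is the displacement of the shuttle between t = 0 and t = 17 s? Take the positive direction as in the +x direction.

Net displacement equals the area under the velocity-time graph (areas below the axis count negative).
0–6 s: ½(-8 + 9)(6) = 3 m
6–7 s: ½(9 + 12)(1) = 10.5 m
7–10 s: ½(12 + -7)(3) = 7.5 m
10–14 s: ½(-7 + -1)(4) = -16 m
14–17 s: ½(-1 + -11)(3) = -18 m
Net displacement = -13 m

-13 m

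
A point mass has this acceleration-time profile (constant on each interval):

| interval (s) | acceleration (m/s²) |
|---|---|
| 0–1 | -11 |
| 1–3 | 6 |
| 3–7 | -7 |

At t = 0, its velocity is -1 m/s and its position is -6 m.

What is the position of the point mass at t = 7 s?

-80.5 m

On each constant-a segment, Δv = aΔt and Δx = v₀Δt + ½aΔt²; chain segment to segment.
0–1 s: v starts -1 m/s; Δx = -1·1 + ½·-11·1² = -6.5 m; v ends -12 m/s.
1–3 s: v starts -12 m/s; Δx = -12·2 + ½·6·2² = -12 m; v ends 0 m/s.
3–7 s: v starts 0 m/s; Δx = 0·4 + ½·-7·4² = -56 m; v ends -28 m/s.
x(7) = -6 + Σ Δx = -80.5 m.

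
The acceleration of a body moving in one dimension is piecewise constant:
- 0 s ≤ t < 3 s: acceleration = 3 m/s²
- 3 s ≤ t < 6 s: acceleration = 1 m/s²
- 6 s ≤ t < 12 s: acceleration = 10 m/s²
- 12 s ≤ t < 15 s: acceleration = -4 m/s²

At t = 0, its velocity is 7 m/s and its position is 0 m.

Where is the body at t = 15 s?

On each constant-a segment, Δv = aΔt and Δx = v₀Δt + ½aΔt²; chain segment to segment.
0–3 s: v starts 7 m/s; Δx = 7·3 + ½·3·3² = 34.5 m; v ends 16 m/s.
3–6 s: v starts 16 m/s; Δx = 16·3 + ½·1·3² = 52.5 m; v ends 19 m/s.
6–12 s: v starts 19 m/s; Δx = 19·6 + ½·10·6² = 294 m; v ends 79 m/s.
12–15 s: v starts 79 m/s; Δx = 79·3 + ½·-4·3² = 219 m; v ends 67 m/s.
x(15) = 0 + Σ Δx = 600 m.

600 m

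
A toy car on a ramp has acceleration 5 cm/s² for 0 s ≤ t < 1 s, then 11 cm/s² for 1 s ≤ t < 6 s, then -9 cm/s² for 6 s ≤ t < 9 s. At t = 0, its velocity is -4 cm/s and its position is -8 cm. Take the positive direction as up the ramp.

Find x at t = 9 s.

On each constant-a segment, Δv = aΔt and Δx = v₀Δt + ½aΔt²; chain segment to segment.
0–1 s: v starts -4 cm/s; Δx = -4·1 + ½·5·1² = -1.5 cm; v ends 1 cm/s.
1–6 s: v starts 1 cm/s; Δx = 1·5 + ½·11·5² = 142.5 cm; v ends 56 cm/s.
6–9 s: v starts 56 cm/s; Δx = 56·3 + ½·-9·3² = 127.5 cm; v ends 29 cm/s.
x(9) = -8 + Σ Δx = 260.5 cm.

260.5 cm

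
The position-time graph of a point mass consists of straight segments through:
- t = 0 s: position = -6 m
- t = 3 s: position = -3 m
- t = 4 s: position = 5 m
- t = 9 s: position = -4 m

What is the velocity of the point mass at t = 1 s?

Velocity is the slope of the x-t graph on 0–3 s: (-3 − -6)/(3 − 0) = 1 m/s.

1 m/s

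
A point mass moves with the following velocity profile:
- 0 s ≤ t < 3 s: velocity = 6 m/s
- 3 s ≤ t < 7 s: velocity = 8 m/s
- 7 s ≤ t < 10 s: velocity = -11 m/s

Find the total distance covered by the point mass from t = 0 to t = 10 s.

83 m

Distance (not displacement) is the total path length: add the absolute areas under v-t.
0–3 s: |6| × 3 = 18 m
3–7 s: |8| × 4 = 32 m
7–10 s: |-11| × 3 = 33 m
Total distance = 83 m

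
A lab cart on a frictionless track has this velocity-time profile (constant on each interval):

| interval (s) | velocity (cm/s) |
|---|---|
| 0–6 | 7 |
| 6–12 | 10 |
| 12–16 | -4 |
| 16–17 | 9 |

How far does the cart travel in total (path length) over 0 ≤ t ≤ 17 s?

Distance (not displacement) is the total path length: add the absolute areas under v-t.
0–6 s: |7| × 6 = 42 cm
6–12 s: |10| × 6 = 60 cm
12–16 s: |-4| × 4 = 16 cm
16–17 s: |9| × 1 = 9 cm
Total distance = 127 cm

127 cm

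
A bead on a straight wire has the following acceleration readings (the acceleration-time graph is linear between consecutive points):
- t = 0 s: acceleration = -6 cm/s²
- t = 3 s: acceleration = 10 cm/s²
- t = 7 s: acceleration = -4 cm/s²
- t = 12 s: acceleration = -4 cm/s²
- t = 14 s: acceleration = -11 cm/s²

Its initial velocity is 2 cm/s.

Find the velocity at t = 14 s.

Δv equals the area under the a-t graph; then v = v₀ + Δv.
0–3 s: ½(-6 + 10)(3) = 6 cm/s
3–7 s: ½(10 + -4)(4) = 12 cm/s
7–12 s: -4 × 5 = -20 cm/s
12–14 s: ½(-4 + -11)(2) = -15 cm/s
Δv = -17 cm/s, so v(14) = 2 + (-17) = -15 cm/s.

-15 cm/s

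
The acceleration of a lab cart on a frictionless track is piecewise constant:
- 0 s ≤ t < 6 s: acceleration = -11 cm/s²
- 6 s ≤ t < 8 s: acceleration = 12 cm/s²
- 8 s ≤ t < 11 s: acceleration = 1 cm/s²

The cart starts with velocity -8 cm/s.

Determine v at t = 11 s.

-47 cm/s

Δv equals the area under the a-t graph; then v = v₀ + Δv.
0–6 s: -11 × 6 = -66 cm/s
6–8 s: 12 × 2 = 24 cm/s
8–11 s: 1 × 3 = 3 cm/s
Δv = -39 cm/s, so v(11) = -8 + (-39) = -47 cm/s.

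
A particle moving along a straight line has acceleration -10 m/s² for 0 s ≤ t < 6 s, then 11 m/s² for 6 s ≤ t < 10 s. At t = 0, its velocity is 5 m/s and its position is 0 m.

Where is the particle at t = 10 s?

On each constant-a segment, Δv = aΔt and Δx = v₀Δt + ½aΔt²; chain segment to segment.
0–6 s: v starts 5 m/s; Δx = 5·6 + ½·-10·6² = -150 m; v ends -55 m/s.
6–10 s: v starts -55 m/s; Δx = -55·4 + ½·11·4² = -132 m; v ends -11 m/s.
x(10) = 0 + Σ Δx = -282 m.

-282 m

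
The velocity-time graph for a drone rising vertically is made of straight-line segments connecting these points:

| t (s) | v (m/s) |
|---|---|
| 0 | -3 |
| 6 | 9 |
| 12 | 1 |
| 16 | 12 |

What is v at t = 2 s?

1 m/s

On 0–6 s the graph is linear from -3 to 9 m/s: v(2) = -3 + (9 − -3)·(2 − 0)/(6 − 0) = 1 m/s.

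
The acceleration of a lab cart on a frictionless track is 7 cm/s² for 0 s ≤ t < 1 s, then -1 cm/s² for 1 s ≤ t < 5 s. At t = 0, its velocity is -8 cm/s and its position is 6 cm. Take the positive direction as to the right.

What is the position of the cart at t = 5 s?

On each constant-a segment, Δv = aΔt and Δx = v₀Δt + ½aΔt²; chain segment to segment.
0–1 s: v starts -8 cm/s; Δx = -8·1 + ½·7·1² = -4.5 cm; v ends -1 cm/s.
1–5 s: v starts -1 cm/s; Δx = -1·4 + ½·-1·4² = -12 cm; v ends -5 cm/s.
x(5) = 6 + Σ Δx = -10.5 cm.

-10.5 cm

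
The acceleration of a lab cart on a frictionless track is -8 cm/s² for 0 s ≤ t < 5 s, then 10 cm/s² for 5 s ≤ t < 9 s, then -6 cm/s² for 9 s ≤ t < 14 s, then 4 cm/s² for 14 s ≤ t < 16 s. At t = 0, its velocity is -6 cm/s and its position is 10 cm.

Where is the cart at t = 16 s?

-393 cm

On each constant-a segment, Δv = aΔt and Δx = v₀Δt + ½aΔt²; chain segment to segment.
0–5 s: v starts -6 cm/s; Δx = -6·5 + ½·-8·5² = -130 cm; v ends -46 cm/s.
5–9 s: v starts -46 cm/s; Δx = -46·4 + ½·10·4² = -104 cm; v ends -6 cm/s.
9–14 s: v starts -6 cm/s; Δx = -6·5 + ½·-6·5² = -105 cm; v ends -36 cm/s.
14–16 s: v starts -36 cm/s; Δx = -36·2 + ½·4·2² = -64 cm; v ends -28 cm/s.
x(16) = 10 + Σ Δx = -393 cm.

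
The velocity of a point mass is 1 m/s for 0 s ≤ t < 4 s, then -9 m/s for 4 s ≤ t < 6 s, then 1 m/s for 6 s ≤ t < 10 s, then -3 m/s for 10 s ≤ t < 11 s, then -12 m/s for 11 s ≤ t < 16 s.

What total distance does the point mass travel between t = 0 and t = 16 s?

89 m

Total distance travelled is ∫|v| dt — sum the magnitudes of each area piece.
0–4 s: |1| × 4 = 4 m
4–6 s: |-9| × 2 = 18 m
6–10 s: |1| × 4 = 4 m
10–11 s: |-3| × 1 = 3 m
11–16 s: |-12| × 5 = 60 m
Total distance = 89 m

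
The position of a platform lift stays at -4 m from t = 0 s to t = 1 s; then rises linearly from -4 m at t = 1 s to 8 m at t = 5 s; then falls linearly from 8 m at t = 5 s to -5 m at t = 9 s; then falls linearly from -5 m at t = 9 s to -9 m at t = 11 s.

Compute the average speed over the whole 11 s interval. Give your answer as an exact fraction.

29/11 m/s

Average speed = (total path length)/(elapsed time); on a piecewise-linear x-t graph the path length is Σ|Δx|.
0–1 s: |Δx| = |-4 − -4| = 0 m
1–5 s: |Δx| = |8 − -4| = 12 m
5–9 s: |Δx| = |-5 − 8| = 13 m
9–11 s: |Δx| = |-9 − -5| = 4 m
Total path = 29 m; average speed = 29/11 = 29/11 m/s.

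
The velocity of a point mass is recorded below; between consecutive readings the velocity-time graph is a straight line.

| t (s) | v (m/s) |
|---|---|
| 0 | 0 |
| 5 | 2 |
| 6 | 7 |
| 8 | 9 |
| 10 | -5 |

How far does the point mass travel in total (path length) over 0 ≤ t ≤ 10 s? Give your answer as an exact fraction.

463/14 m

Distance (not displacement) is the total path length: add the absolute areas under v-t.
0–5 s: |½(0 + 2)(5)| = 5 m
5–6 s: |½(2 + 7)(1)| = 4.5 m
6–8 s: |½(7 + 9)(2)| = 16 m
8–10 s: v = 0 at t = 65/7 s; triangle areas 81/14 + 25/14 = 53/7 m
Total distance = 463/14 m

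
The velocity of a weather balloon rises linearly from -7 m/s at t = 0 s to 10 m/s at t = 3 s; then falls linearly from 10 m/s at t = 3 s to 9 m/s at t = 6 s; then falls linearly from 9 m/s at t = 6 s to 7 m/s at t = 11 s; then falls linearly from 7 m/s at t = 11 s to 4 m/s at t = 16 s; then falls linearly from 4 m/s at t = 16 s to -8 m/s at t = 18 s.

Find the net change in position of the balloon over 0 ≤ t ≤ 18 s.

96.5 m

Displacement is the signed area under the v-t curve.
0–3 s: ½(-7 + 10)(3) = 4.5 m
3–6 s: ½(10 + 9)(3) = 28.5 m
6–11 s: ½(9 + 7)(5) = 40 m
11–16 s: ½(7 + 4)(5) = 27.5 m
16–18 s: ½(4 + -8)(2) = -4 m
Net displacement = 96.5 m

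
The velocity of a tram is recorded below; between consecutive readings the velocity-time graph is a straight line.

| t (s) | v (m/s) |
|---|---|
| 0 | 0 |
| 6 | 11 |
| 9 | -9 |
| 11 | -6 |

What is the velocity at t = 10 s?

-7.5 m/s

On 9–11 s the graph is linear from -9 to -6 m/s: v(10) = -9 + (-6 − -9)·(10 − 9)/(11 − 9) = -7.5 m/s.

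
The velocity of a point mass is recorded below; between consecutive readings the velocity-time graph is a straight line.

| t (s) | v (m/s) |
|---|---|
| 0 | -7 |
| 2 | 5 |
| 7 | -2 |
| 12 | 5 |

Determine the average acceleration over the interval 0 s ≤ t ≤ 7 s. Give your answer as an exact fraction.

Average acceleration = Δv/Δt = (-2 − -7)/(7 − 0) = 5/7 m/s².

5/7 m/s²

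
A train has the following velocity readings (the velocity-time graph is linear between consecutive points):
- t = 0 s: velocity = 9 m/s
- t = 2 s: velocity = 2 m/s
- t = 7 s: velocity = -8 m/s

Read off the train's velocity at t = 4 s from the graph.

-2 m/s

On 2–7 s the graph is linear from 2 to -8 m/s: v(4) = 2 + (-8 − 2)·(4 − 2)/(7 − 2) = -2 m/s.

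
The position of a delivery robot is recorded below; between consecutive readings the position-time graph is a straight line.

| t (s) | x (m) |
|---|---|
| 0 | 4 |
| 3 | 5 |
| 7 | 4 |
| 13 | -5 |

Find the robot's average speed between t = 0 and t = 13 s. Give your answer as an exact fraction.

11/13 m/s

Average speed = (total path length)/(elapsed time); on a piecewise-linear x-t graph the path length is Σ|Δx|.
0–3 s: |Δx| = |5 − 4| = 1 m
3–7 s: |Δx| = |4 − 5| = 1 m
7–13 s: |Δx| = |-5 − 4| = 9 m
Total path = 11 m; average speed = 11/13 = 11/13 m/s.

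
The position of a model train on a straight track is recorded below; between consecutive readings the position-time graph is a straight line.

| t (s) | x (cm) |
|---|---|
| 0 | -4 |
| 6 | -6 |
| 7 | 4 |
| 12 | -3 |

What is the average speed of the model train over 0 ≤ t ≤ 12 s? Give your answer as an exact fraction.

Average speed = (total path length)/(elapsed time); on a piecewise-linear x-t graph the path length is Σ|Δx|.
0–6 s: |Δx| = |-6 − -4| = 2 cm
6–7 s: |Δx| = |4 − -6| = 10 cm
7–12 s: |Δx| = |-3 − 4| = 7 cm
Total path = 19 cm; average speed = 19/12 = 19/12 cm/s.

19/12 cm/s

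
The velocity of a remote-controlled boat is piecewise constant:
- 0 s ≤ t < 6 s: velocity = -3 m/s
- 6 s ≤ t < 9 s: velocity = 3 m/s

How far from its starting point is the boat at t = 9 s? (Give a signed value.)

-9 m

Net displacement equals the area under the velocity-time graph (areas below the axis count negative).
0–6 s: -3 × 6 = -18 m
6–9 s: 3 × 3 = 9 m
Net displacement = -9 m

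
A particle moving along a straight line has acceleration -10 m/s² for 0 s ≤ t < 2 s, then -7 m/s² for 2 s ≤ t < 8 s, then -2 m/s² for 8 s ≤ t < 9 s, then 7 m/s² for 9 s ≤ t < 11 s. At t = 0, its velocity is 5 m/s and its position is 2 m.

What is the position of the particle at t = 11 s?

On each constant-a segment, Δv = aΔt and Δx = v₀Δt + ½aΔt²; chain segment to segment.
0–2 s: v starts 5 m/s; Δx = 5·2 + ½·-10·2² = -10 m; v ends -15 m/s.
2–8 s: v starts -15 m/s; Δx = -15·6 + ½·-7·6² = -216 m; v ends -57 m/s.
8–9 s: v starts -57 m/s; Δx = -57·1 + ½·-2·1² = -58 m; v ends -59 m/s.
9–11 s: v starts -59 m/s; Δx = -59·2 + ½·7·2² = -104 m; v ends -45 m/s.
x(11) = 2 + Σ Δx = -386 m.

-386 m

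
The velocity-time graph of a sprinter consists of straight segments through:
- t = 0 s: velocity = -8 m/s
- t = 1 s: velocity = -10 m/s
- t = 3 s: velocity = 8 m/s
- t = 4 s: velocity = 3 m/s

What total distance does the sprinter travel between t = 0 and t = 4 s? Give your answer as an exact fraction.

Total distance travelled is ∫|v| dt — sum the magnitudes of each area piece.
0–1 s: |½(-8 + -10)(1)| = 9 m
1–3 s: v = 0 at t = 19/9 s; triangle areas 50/9 + 32/9 = 82/9 m
3–4 s: |½(8 + 3)(1)| = 5.5 m
Total distance = 425/18 m

425/18 m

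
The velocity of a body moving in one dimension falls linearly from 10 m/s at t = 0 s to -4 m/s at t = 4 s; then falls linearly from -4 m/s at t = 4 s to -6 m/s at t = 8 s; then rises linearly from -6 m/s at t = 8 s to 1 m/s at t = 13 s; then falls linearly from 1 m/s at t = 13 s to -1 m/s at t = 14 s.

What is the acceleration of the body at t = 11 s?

1.4 m/s²

Acceleration is the slope of the v-t graph on 8–13 s: (1 − -6)/(13 − 8) = 1.4 m/s².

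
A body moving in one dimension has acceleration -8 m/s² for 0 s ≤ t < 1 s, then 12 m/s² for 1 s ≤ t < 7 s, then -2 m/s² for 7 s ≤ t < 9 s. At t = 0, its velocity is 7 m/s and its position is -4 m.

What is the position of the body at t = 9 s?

On each constant-a segment, Δv = aΔt and Δx = v₀Δt + ½aΔt²; chain segment to segment.
0–1 s: v starts 7 m/s; Δx = 7·1 + ½·-8·1² = 3 m; v ends -1 m/s.
1–7 s: v starts -1 m/s; Δx = -1·6 + ½·12·6² = 210 m; v ends 71 m/s.
7–9 s: v starts 71 m/s; Δx = 71·2 + ½·-2·2² = 138 m; v ends 67 m/s.
x(9) = -4 + Σ Δx = 347 m.

347 m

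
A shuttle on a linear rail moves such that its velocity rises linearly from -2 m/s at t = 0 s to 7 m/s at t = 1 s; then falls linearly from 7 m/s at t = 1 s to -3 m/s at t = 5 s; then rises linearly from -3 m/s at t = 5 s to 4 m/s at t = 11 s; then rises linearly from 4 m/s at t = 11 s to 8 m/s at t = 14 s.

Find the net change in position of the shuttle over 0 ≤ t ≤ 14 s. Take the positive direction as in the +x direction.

Net displacement equals the area under the velocity-time graph (areas below the axis count negative).
0–1 s: ½(-2 + 7)(1) = 2.5 m
1–5 s: ½(7 + -3)(4) = 8 m
5–11 s: ½(-3 + 4)(6) = 3 m
11–14 s: ½(4 + 8)(3) = 18 m
Net displacement = 31.5 m

31.5 m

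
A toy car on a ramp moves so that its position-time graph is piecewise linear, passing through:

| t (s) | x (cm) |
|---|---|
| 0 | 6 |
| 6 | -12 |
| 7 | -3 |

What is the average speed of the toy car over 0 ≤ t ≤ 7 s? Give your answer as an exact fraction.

27/7 cm/s

Average speed = (total path length)/(elapsed time); on a piecewise-linear x-t graph the path length is Σ|Δx|.
0–6 s: |Δx| = |-12 − 6| = 18 cm
6–7 s: |Δx| = |-3 − -12| = 9 cm
Total path = 27 cm; average speed = 27/7 = 27/7 cm/s.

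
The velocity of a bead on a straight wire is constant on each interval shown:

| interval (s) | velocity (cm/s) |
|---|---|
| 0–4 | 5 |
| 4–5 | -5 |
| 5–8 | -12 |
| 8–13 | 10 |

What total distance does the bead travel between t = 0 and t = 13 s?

111 cm

Total distance travelled is ∫|v| dt — sum the magnitudes of each area piece.
0–4 s: |5| × 4 = 20 cm
4–5 s: |-5| × 1 = 5 cm
5–8 s: |-12| × 3 = 36 cm
8–13 s: |10| × 5 = 50 cm
Total distance = 111 cm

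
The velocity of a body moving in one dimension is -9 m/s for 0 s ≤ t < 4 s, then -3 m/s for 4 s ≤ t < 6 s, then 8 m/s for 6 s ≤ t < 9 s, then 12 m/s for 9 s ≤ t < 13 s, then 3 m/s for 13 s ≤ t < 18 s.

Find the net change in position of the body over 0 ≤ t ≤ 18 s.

45 m

Net displacement equals the area under the velocity-time graph (areas below the axis count negative).
0–4 s: -9 × 4 = -36 m
4–6 s: -3 × 2 = -6 m
6–9 s: 8 × 3 = 24 m
9–13 s: 12 × 4 = 48 m
13–18 s: 3 × 5 = 15 m
Net displacement = 45 m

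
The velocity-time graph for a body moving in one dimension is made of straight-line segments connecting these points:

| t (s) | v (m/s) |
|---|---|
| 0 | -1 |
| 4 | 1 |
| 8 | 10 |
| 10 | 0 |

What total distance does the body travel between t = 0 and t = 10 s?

34 m

Distance (not displacement) is the total path length: add the absolute areas under v-t.
0–4 s: v = 0 at t = 2 s; triangle areas 1 + 1 = 2 m
4–8 s: |½(1 + 10)(4)| = 22 m
8–10 s: |½(10 + 0)(2)| = 10 m
Total distance = 34 m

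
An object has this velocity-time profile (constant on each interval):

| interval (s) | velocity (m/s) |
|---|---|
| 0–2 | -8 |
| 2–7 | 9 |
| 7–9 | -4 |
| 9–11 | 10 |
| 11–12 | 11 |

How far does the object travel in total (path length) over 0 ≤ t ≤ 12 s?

100 m

Total distance travelled is ∫|v| dt — sum the magnitudes of each area piece.
0–2 s: |-8| × 2 = 16 m
2–7 s: |9| × 5 = 45 m
7–9 s: |-4| × 2 = 8 m
9–11 s: |10| × 2 = 20 m
11–12 s: |11| × 1 = 11 m
Total distance = 100 m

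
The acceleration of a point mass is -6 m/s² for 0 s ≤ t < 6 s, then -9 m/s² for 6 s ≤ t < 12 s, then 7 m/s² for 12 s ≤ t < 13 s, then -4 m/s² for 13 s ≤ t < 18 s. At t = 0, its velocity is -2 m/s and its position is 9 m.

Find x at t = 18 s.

On each constant-a segment, Δv = aΔt and Δx = v₀Δt + ½aΔt²; chain segment to segment.
0–6 s: v starts -2 m/s; Δx = -2·6 + ½·-6·6² = -120 m; v ends -38 m/s.
6–12 s: v starts -38 m/s; Δx = -38·6 + ½·-9·6² = -390 m; v ends -92 m/s.
12–13 s: v starts -92 m/s; Δx = -92·1 + ½·7·1² = -88.5 m; v ends -85 m/s.
13–18 s: v starts -85 m/s; Δx = -85·5 + ½·-4·5² = -475 m; v ends -105 m/s.
x(18) = 9 + Σ Δx = -1064.5 m.

-1064.5 m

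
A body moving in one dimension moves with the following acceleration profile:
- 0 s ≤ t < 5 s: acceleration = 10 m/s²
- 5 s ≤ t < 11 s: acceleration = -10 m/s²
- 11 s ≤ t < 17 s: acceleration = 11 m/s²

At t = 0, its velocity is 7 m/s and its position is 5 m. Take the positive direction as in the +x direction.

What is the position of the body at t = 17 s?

On each constant-a segment, Δv = aΔt and Δx = v₀Δt + ½aΔt²; chain segment to segment.
0–5 s: v starts 7 m/s; Δx = 7·5 + ½·10·5² = 160 m; v ends 57 m/s.
5–11 s: v starts 57 m/s; Δx = 57·6 + ½·-10·6² = 162 m; v ends -3 m/s.
11–17 s: v starts -3 m/s; Δx = -3·6 + ½·11·6² = 180 m; v ends 63 m/s.
x(17) = 5 + Σ Δx = 507 m.

507 m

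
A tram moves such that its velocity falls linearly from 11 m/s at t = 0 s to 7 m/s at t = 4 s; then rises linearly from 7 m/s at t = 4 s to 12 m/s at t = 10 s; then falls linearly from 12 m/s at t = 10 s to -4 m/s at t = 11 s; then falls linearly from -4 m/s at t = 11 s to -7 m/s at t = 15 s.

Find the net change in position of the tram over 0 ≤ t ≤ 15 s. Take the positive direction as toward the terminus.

75 m

Net displacement equals the area under the velocity-time graph (areas below the axis count negative).
0–4 s: ½(11 + 7)(4) = 36 m
4–10 s: ½(7 + 12)(6) = 57 m
10–11 s: ½(12 + -4)(1) = 4 m
11–15 s: ½(-4 + -7)(4) = -22 m
Net displacement = 75 m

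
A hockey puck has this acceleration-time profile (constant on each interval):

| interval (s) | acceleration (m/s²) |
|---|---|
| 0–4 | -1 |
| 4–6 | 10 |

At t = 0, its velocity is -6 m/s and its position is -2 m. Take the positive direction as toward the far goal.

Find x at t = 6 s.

-34 m

On each constant-a segment, Δv = aΔt and Δx = v₀Δt + ½aΔt²; chain segment to segment.
0–4 s: v starts -6 m/s; Δx = -6·4 + ½·-1·4² = -32 m; v ends -10 m/s.
4–6 s: v starts -10 m/s; Δx = -10·2 + ½·10·2² = 0 m; v ends 10 m/s.
x(6) = -2 + Σ Δx = -34 m.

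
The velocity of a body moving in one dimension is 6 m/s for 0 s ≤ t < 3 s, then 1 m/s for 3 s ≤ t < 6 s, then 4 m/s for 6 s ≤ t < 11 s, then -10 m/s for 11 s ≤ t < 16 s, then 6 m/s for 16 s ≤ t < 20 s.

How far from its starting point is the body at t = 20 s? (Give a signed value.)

Displacement is the signed area under the v-t curve.
0–3 s: 6 × 3 = 18 m
3–6 s: 1 × 3 = 3 m
6–11 s: 4 × 5 = 20 m
11–16 s: -10 × 5 = -50 m
16–20 s: 6 × 4 = 24 m
Net displacement = 15 m

15 m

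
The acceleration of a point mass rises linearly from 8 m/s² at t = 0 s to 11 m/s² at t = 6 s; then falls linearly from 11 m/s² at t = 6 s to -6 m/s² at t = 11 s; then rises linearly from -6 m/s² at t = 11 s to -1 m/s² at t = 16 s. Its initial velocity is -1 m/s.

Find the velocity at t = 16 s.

51 m/s

Δv equals the area under the a-t graph; then v = v₀ + Δv.
0–6 s: ½(8 + 11)(6) = 57 m/s
6–11 s: ½(11 + -6)(5) = 12.5 m/s
11–16 s: ½(-6 + -1)(5) = -17.5 m/s
Δv = 52 m/s, so v(16) = -1 + (52) = 51 m/s.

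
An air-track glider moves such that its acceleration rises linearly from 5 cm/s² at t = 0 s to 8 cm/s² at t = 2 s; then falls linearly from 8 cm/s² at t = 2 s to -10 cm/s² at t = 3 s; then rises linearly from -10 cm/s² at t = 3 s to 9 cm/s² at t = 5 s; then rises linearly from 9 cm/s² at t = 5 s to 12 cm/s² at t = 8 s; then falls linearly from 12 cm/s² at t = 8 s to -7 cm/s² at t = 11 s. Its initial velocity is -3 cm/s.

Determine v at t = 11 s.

Δv equals the area under the a-t graph; then v = v₀ + Δv.
0–2 s: ½(5 + 8)(2) = 13 cm/s
2–3 s: ½(8 + -10)(1) = -1 cm/s
3–5 s: ½(-10 + 9)(2) = -1 cm/s
5–8 s: ½(9 + 12)(3) = 31.5 cm/s
8–11 s: ½(12 + -7)(3) = 7.5 cm/s
Δv = 50 cm/s, so v(11) = -3 + (50) = 47 cm/s.

47 cm/s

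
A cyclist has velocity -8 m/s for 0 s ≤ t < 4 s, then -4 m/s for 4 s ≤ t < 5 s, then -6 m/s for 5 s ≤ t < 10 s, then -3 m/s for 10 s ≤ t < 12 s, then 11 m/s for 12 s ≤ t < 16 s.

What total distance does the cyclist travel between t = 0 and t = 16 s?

116 m

Distance (not displacement) is the total path length: add the absolute areas under v-t.
0–4 s: |-8| × 4 = 32 m
4–5 s: |-4| × 1 = 4 m
5–10 s: |-6| × 5 = 30 m
10–12 s: |-3| × 2 = 6 m
12–16 s: |11| × 4 = 44 m
Total distance = 116 m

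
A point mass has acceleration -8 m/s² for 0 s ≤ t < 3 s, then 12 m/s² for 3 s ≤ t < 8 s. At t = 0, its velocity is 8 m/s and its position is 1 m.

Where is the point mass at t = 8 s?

On each constant-a segment, Δv = aΔt and Δx = v₀Δt + ½aΔt²; chain segment to segment.
0–3 s: v starts 8 m/s; Δx = 8·3 + ½·-8·3² = -12 m; v ends -16 m/s.
3–8 s: v starts -16 m/s; Δx = -16·5 + ½·12·5² = 70 m; v ends 44 m/s.
x(8) = 1 + Σ Δx = 59 m.

59 m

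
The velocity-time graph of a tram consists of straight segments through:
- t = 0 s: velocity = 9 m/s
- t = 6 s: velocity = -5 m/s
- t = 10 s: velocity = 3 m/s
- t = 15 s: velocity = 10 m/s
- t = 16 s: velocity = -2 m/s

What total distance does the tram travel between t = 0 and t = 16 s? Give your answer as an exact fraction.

Total distance travelled is ∫|v| dt — sum the magnitudes of each area piece.
0–6 s: v = 0 at t = 27/7 s; triangle areas 243/14 + 75/14 = 159/7 m
6–10 s: v = 0 at t = 8.5 s; triangle areas 6.25 + 2.25 = 8.5 m
10–15 s: |½(3 + 10)(5)| = 32.5 m
15–16 s: v = 0 at t = 95/6 s; triangle areas 25/6 + 1/6 = 13/3 m
Total distance = 1429/21 m

1429/21 m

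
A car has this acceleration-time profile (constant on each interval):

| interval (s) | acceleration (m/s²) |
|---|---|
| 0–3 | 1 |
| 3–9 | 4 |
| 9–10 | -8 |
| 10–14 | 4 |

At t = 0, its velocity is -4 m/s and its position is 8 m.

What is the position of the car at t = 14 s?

177.5 m

On each constant-a segment, Δv = aΔt and Δx = v₀Δt + ½aΔt²; chain segment to segment.
0–3 s: v starts -4 m/s; Δx = -4·3 + ½·1·3² = -7.5 m; v ends -1 m/s.
3–9 s: v starts -1 m/s; Δx = -1·6 + ½·4·6² = 66 m; v ends 23 m/s.
9–10 s: v starts 23 m/s; Δx = 23·1 + ½·-8·1² = 19 m; v ends 15 m/s.
10–14 s: v starts 15 m/s; Δx = 15·4 + ½·4·4² = 92 m; v ends 31 m/s.
x(14) = 8 + Σ Δx = 177.5 m.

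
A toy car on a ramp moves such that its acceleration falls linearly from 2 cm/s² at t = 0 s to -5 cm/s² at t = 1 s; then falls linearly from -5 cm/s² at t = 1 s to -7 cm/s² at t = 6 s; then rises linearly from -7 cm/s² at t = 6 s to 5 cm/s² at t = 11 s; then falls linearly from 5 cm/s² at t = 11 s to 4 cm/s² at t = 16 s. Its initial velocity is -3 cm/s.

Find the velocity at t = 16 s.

Δv equals the area under the a-t graph; then v = v₀ + Δv.
0–1 s: ½(2 + -5)(1) = -1.5 cm/s
1–6 s: ½(-5 + -7)(5) = -30 cm/s
6–11 s: ½(-7 + 5)(5) = -5 cm/s
11–16 s: ½(5 + 4)(5) = 22.5 cm/s
Δv = -14 cm/s, so v(16) = -3 + (-14) = -17 cm/s.

-17 cm/s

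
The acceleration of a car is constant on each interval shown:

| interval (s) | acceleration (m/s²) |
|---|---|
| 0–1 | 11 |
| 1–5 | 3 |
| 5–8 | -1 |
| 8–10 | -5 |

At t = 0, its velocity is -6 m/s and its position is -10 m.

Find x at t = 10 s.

On each constant-a segment, Δv = aΔt and Δx = v₀Δt + ½aΔt²; chain segment to segment.
0–1 s: v starts -6 m/s; Δx = -6·1 + ½·11·1² = -0.5 m; v ends 5 m/s.
1–5 s: v starts 5 m/s; Δx = 5·4 + ½·3·4² = 44 m; v ends 17 m/s.
5–8 s: v starts 17 m/s; Δx = 17·3 + ½·-1·3² = 46.5 m; v ends 14 m/s.
8–10 s: v starts 14 m/s; Δx = 14·2 + ½·-5·2² = 18 m; v ends 4 m/s.
x(10) = -10 + Σ Δx = 98 m.

98 m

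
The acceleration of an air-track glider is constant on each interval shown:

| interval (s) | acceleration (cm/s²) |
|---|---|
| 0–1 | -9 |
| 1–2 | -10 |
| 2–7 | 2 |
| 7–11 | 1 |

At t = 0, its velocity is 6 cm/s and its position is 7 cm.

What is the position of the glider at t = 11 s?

-43.5 cm

On each constant-a segment, Δv = aΔt and Δx = v₀Δt + ½aΔt²; chain segment to segment.
0–1 s: v starts 6 cm/s; Δx = 6·1 + ½·-9·1² = 1.5 cm; v ends -3 cm/s.
1–2 s: v starts -3 cm/s; Δx = -3·1 + ½·-10·1² = -8 cm; v ends -13 cm/s.
2–7 s: v starts -13 cm/s; Δx = -13·5 + ½·2·5² = -40 cm; v ends -3 cm/s.
7–11 s: v starts -3 cm/s; Δx = -3·4 + ½·1·4² = -4 cm; v ends 1 cm/s.
x(11) = 7 + Σ Δx = -43.5 cm.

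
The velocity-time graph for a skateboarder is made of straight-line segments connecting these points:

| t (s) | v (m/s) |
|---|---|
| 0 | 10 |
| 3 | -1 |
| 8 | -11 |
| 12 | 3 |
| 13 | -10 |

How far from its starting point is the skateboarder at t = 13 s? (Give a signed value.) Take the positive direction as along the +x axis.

-36 m

Net displacement equals the area under the velocity-time graph (areas below the axis count negative).
0–3 s: ½(10 + -1)(3) = 13.5 m
3–8 s: ½(-1 + -11)(5) = -30 m
8–12 s: ½(-11 + 3)(4) = -16 m
12–13 s: ½(3 + -10)(1) = -3.5 m
Net displacement = -36 m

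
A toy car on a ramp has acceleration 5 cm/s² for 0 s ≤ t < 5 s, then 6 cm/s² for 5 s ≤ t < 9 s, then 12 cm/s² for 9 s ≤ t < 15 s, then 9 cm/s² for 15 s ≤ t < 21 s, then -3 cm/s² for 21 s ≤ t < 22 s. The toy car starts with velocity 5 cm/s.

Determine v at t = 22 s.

Δv equals the area under the a-t graph; then v = v₀ + Δv.
0–5 s: 5 × 5 = 25 cm/s
5–9 s: 6 × 4 = 24 cm/s
9–15 s: 12 × 6 = 72 cm/s
15–21 s: 9 × 6 = 54 cm/s
21–22 s: -3 × 1 = -3 cm/s
Δv = 172 cm/s, so v(22) = 5 + (172) = 177 cm/s.

177 cm/s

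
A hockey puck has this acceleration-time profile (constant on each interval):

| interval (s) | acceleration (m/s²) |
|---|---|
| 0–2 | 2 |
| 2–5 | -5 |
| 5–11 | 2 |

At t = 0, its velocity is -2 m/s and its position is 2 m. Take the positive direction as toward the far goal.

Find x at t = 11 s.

-56.5 m

On each constant-a segment, Δv = aΔt and Δx = v₀Δt + ½aΔt²; chain segment to segment.
0–2 s: v starts -2 m/s; Δx = -2·2 + ½·2·2² = 0 m; v ends 2 m/s.
2–5 s: v starts 2 m/s; Δx = 2·3 + ½·-5·3² = -16.5 m; v ends -13 m/s.
5–11 s: v starts -13 m/s; Δx = -13·6 + ½·2·6² = -42 m; v ends -1 m/s.
x(11) = 2 + Σ Δx = -56.5 m.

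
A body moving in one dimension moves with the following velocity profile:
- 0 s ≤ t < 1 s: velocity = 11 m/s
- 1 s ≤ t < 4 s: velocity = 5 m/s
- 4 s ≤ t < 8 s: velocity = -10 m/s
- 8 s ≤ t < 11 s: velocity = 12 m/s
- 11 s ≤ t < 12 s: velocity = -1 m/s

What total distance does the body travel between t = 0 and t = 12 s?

103 m

Distance (not displacement) is the total path length: add the absolute areas under v-t.
0–1 s: |11| × 1 = 11 m
1–4 s: |5| × 3 = 15 m
4–8 s: |-10| × 4 = 40 m
8–11 s: |12| × 3 = 36 m
11–12 s: |-1| × 1 = 1 m
Total distance = 103 m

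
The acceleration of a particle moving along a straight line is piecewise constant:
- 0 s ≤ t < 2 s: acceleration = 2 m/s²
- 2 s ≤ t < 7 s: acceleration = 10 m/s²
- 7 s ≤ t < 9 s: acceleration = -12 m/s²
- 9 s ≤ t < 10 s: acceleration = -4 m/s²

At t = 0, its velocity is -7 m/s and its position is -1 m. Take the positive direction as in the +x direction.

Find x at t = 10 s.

On each constant-a segment, Δv = aΔt and Δx = v₀Δt + ½aΔt²; chain segment to segment.
0–2 s: v starts -7 m/s; Δx = -7·2 + ½·2·2² = -10 m; v ends -3 m/s.
2–7 s: v starts -3 m/s; Δx = -3·5 + ½·10·5² = 110 m; v ends 47 m/s.
7–9 s: v starts 47 m/s; Δx = 47·2 + ½·-12·2² = 70 m; v ends 23 m/s.
9–10 s: v starts 23 m/s; Δx = 23·1 + ½·-4·1² = 21 m; v ends 19 m/s.
x(10) = -1 + Σ Δx = 190 m.

190 m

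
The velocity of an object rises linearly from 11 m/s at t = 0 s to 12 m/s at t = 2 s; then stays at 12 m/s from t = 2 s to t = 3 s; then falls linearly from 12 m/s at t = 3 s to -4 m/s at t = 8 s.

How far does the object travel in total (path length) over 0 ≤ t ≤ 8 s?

60 m

Total distance travelled is ∫|v| dt — sum the magnitudes of each area piece.
0–2 s: |½(11 + 12)(2)| = 23 m
2–3 s: |12| × 1 = 12 m
3–8 s: v = 0 at t = 6.75 s; triangle areas 22.5 + 2.5 = 25 m
Total distance = 60 m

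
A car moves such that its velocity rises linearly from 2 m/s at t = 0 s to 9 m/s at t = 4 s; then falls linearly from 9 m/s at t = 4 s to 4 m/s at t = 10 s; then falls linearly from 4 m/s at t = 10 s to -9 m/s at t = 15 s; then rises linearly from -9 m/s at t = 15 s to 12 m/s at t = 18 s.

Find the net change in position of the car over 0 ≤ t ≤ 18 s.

Net displacement equals the area under the velocity-time graph (areas below the axis count negative).
0–4 s: ½(2 + 9)(4) = 22 m
4–10 s: ½(9 + 4)(6) = 39 m
10–15 s: ½(4 + -9)(5) = -12.5 m
15–18 s: ½(-9 + 12)(3) = 4.5 m
Net displacement = 53 m

53 m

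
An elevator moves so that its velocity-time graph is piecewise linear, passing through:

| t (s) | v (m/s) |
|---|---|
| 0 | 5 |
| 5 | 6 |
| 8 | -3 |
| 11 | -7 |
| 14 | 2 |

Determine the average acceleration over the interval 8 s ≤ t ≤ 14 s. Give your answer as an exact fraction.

5/6 m/s²

Average acceleration = Δv/Δt = (2 − -3)/(14 − 8) = 5/6 m/s².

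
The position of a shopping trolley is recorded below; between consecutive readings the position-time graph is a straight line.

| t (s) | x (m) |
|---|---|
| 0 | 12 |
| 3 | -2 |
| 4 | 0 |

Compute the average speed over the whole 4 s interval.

Average speed = (total path length)/(elapsed time); on a piecewise-linear x-t graph the path length is Σ|Δx|.
0–3 s: |Δx| = |-2 − 12| = 14 m
3–4 s: |Δx| = |0 − -2| = 2 m
Total path = 16 m; average speed = 16/4 = 4 m/s.

4 m/s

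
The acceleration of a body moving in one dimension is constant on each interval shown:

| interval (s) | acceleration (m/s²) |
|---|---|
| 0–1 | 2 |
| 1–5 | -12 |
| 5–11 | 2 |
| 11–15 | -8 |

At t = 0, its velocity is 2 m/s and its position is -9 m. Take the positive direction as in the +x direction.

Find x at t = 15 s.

On each constant-a segment, Δv = aΔt and Δx = v₀Δt + ½aΔt²; chain segment to segment.
0–1 s: v starts 2 m/s; Δx = 2·1 + ½·2·1² = 3 m; v ends 4 m/s.
1–5 s: v starts 4 m/s; Δx = 4·4 + ½·-12·4² = -80 m; v ends -44 m/s.
5–11 s: v starts -44 m/s; Δx = -44·6 + ½·2·6² = -228 m; v ends -32 m/s.
11–15 s: v starts -32 m/s; Δx = -32·4 + ½·-8·4² = -192 m; v ends -64 m/s.
x(15) = -9 + Σ Δx = -506 m.

-506 m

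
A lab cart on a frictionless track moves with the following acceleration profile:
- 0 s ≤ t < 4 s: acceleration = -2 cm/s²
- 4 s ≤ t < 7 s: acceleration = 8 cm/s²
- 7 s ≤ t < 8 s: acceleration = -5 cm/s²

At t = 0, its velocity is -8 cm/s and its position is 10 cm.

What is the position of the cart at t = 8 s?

-44.5 cm

On each constant-a segment, Δv = aΔt and Δx = v₀Δt + ½aΔt²; chain segment to segment.
0–4 s: v starts -8 cm/s; Δx = -8·4 + ½·-2·4² = -48 cm; v ends -16 cm/s.
4–7 s: v starts -16 cm/s; Δx = -16·3 + ½·8·3² = -12 cm; v ends 8 cm/s.
7–8 s: v starts 8 cm/s; Δx = 8·1 + ½·-5·1² = 5.5 cm; v ends 3 cm/s.
x(8) = 10 + Σ Δx = -44.5 cm.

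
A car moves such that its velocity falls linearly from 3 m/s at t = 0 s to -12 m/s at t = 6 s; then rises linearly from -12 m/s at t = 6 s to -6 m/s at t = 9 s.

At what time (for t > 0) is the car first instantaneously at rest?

v changes sign on 0–6 s (from 3 to -12); the graph is linear there, so v = 0 at t = 0 + (-3)·(6 − 0)/(-12 − 3) = 1.2 s.

t = 1.2 s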